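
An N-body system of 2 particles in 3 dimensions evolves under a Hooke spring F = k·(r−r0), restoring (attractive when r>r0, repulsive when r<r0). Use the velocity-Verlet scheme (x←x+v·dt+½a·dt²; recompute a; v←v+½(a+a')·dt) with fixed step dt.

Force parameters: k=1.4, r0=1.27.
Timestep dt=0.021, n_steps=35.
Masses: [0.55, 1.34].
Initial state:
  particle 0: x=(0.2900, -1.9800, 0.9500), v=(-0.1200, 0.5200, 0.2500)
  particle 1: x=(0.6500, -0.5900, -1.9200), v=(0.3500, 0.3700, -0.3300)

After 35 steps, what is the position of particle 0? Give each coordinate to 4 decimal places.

(0.3738, -1.1061, 0.0403)

step 0: x0=(0.2900, -1.9800, 0.9500) x1=(0.6500, -0.5900, -1.9200)
step 1: x0=(0.2876, -1.9686, 0.9543) x1=(0.6573, -0.5824, -1.9265)
step 2: x0=(0.2855, -1.9563, 0.9566) x1=(0.6645, -0.5752, -1.9323)
step 3: x0=(0.2836, -1.9430, 0.9569) x1=(0.6716, -0.5684, -1.9372)
step 4: x0=(0.2819, -1.9288, 0.9553) x1=(0.6786, -0.5620, -1.9413)
step 5: x0=(0.2806, -1.9137, 0.9517) x1=(0.6854, -0.5560, -1.9446)
step 6: x0=(0.2795, -1.8976, 0.9462) x1=(0.6922, -0.5503, -1.9471)
step 7: x0=(0.2787, -1.8806, 0.9387) x1=(0.6988, -0.5450, -1.9488)
step 8: x0=(0.2782, -1.8627, 0.9292) x1=(0.7054, -0.5401, -1.9497)
step 9: x0=(0.2780, -1.8439, 0.9177) x1=(0.7118, -0.5356, -1.9497)
step 10: x0=(0.2780, -1.8243, 0.9044) x1=(0.7181, -0.5314, -1.9490)
step 11: x0=(0.2784, -1.8038, 0.8891) x1=(0.7242, -0.5276, -1.9475)
step 12: x0=(0.2791, -1.7824, 0.8719) x1=(0.7303, -0.5241, -1.9453)
step 13: x0=(0.2800, -1.7601, 0.8529) x1=(0.7362, -0.5210, -1.9422)
step 14: x0=(0.2813, -1.7371, 0.8320) x1=(0.7420, -0.5182, -1.9384)
step 15: x0=(0.2829, -1.7133, 0.8092) x1=(0.7477, -0.5157, -1.9338)
step 16: x0=(0.2847, -1.6886, 0.7847) x1=(0.7532, -0.5136, -1.9286)
step 17: x0=(0.2869, -1.6633, 0.7585) x1=(0.7586, -0.5117, -1.9226)
step 18: x0=(0.2894, -1.6371, 0.7305) x1=(0.7639, -0.5102, -1.9158)
step 19: x0=(0.2921, -1.6103, 0.7008) x1=(0.7691, -0.5089, -1.9084)
step 20: x0=(0.2952, -1.5828, 0.6695) x1=(0.7742, -0.5080, -1.9004)
step 21: x0=(0.2986, -1.5546, 0.6366) x1=(0.7791, -0.5073, -1.8917)
step 22: x0=(0.3023, -1.5258, 0.6022) x1=(0.7839, -0.5069, -1.8823)
step 23: x0=(0.3062, -1.4963, 0.5663) x1=(0.7886, -0.5067, -1.8723)
step 24: x0=(0.3104, -1.4663, 0.5290) x1=(0.7932, -0.5068, -1.8618)
step 25: x0=(0.3150, -1.4357, 0.4902) x1=(0.7976, -0.5071, -1.8507)
step 26: x0=(0.3197, -1.4046, 0.4502) x1=(0.8020, -0.5076, -1.8390)
step 27: x0=(0.3248, -1.3730, 0.4088) x1=(0.8062, -0.5083, -1.8268)
step 28: x0=(0.3301, -1.3410, 0.3663) x1=(0.8104, -0.5092, -1.8141)
step 29: x0=(0.3357, -1.3085, 0.3226) x1=(0.8144, -0.5103, -1.8010)
step 30: x0=(0.3415, -1.2756, 0.2779) x1=(0.8183, -0.5116, -1.7874)
step 31: x0=(0.3475, -1.2423, 0.2321) x1=(0.8222, -0.5130, -1.7734)
step 32: x0=(0.3538, -1.2087, 0.1854) x1=(0.8259, -0.5145, -1.7590)
step 33: x0=(0.3603, -1.1747, 0.1378) x1=(0.8296, -0.5162, -1.7442)
step 34: x0=(0.3670, -1.1405, 0.0894) x1=(0.8331, -0.5180, -1.7291)
step 35: x0=(0.3738, -1.1061, 0.0403) x1=(0.8366, -0.5199, -1.7138)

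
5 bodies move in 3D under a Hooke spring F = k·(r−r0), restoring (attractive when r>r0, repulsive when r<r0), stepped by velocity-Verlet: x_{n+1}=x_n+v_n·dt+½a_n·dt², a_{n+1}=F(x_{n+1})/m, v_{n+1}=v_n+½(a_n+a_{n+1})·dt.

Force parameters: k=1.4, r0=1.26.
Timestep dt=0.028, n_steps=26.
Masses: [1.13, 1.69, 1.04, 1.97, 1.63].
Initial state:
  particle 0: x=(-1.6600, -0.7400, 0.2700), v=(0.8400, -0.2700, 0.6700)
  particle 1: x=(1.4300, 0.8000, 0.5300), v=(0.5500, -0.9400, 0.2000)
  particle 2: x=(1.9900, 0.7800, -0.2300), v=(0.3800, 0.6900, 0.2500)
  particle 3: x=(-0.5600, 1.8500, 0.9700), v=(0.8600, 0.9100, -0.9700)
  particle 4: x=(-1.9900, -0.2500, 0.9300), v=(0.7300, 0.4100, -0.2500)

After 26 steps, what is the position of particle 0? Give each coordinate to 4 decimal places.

step 0: x0=(-1.6600, -0.7400, 0.2700) x1=(1.4300, 0.8000, 0.5300) x2=(1.9900, 0.7800, -0.2300) x3=(-0.5600, 1.8500, 0.9700) x4=(-1.9900, -0.2500, 0.9300)
step 1: x0=(-1.6339, -0.7460, 0.2887) x1=(1.4437, 0.7733, 0.5358) x2=(1.9972, 0.7987, -0.2222) x3=(-0.5356, 1.8745, 0.9425) x4=(-1.9677, -0.2376, 0.9227)
step 2: x0=(-1.6028, -0.7487, 0.3074) x1=(1.4540, 0.7459, 0.5419) x2=(1.9974, 0.8162, -0.2127) x3=(-0.5107, 1.8969, 0.9143) x4=(-1.9416, -0.2234, 0.9150)
step 3: x0=(-1.5667, -0.7483, 0.3259) x1=(1.4609, 0.7177, 0.5484) x2=(1.9908, 0.8325, -0.2015) x3=(-0.4852, 1.9172, 0.8854) x4=(-1.9118, -0.2075, 0.9067)
step 4: x0=(-1.5257, -0.7448, 0.3442) x1=(1.4644, 0.6889, 0.5552) x2=(1.9775, 0.8476, -0.1889) x3=(-0.4592, 1.9355, 0.8559) x4=(-1.8783, -0.1897, 0.8979)
step 5: x0=(-1.4798, -0.7380, 0.3624) x1=(1.4647, 0.6595, 0.5623) x2=(1.9577, 0.8614, -0.1747) x3=(-0.4327, 1.9516, 0.8259) x4=(-1.8412, -0.1702, 0.8886)
step 6: x0=(-1.4291, -0.7282, 0.3803) x1=(1.4618, 0.6296, 0.5698) x2=(1.9314, 0.8742, -0.1591) x3=(-0.4057, 1.9657, 0.7954) x4=(-1.8005, -0.1489, 0.8788)
step 7: x0=(-1.3738, -0.7153, 0.3980) x1=(1.4557, 0.5991, 0.5775) x2=(1.8990, 0.8857, -0.1421) x3=(-0.3782, 1.9776, 0.7644) x4=(-1.7565, -0.1260, 0.8685)
step 8: x0=(-1.3141, -0.6995, 0.4155) x1=(1.4466, 0.5681, 0.5855) x2=(1.8606, 0.8962, -0.1238) x3=(-0.3503, 1.9874, 0.7330) x4=(-1.7090, -0.1013, 0.8578)
step 9: x0=(-1.2501, -0.6807, 0.4326) x1=(1.4346, 0.5368, 0.5939) x2=(1.8164, 0.9056, -0.1043) x3=(-0.3220, 1.9951, 0.7013) x4=(-1.6583, -0.0751, 0.8466)
step 10: x0=(-1.1820, -0.6591, 0.4495) x1=(1.4197, 0.5050, 0.6025) x2=(1.7668, 0.9140, -0.0837) x3=(-0.2933, 2.0008, 0.6693) x4=(-1.6046, -0.0473, 0.8350)
step 11: x0=(-1.1100, -0.6349, 0.4660) x1=(1.4021, 0.4729, 0.6113) x2=(1.7120, 0.9215, -0.0620) x3=(-0.2642, 2.0044, 0.6370) x4=(-1.5478, -0.0179, 0.8230)
step 12: x0=(-1.0343, -0.6080, 0.4822) x1=(1.3819, 0.4406, 0.6204) x2=(1.6524, 0.9280, -0.0394) x3=(-0.2348, 2.0061, 0.6046) x4=(-1.4883, 0.0129, 0.8106)
step 13: x0=(-0.9552, -0.5786, 0.4981) x1=(1.3594, 0.4080, 0.6297) x2=(1.5882, 0.9338, -0.0159) x3=(-0.2052, 2.0058, 0.5720) x4=(-1.4260, 0.0450, 0.7978)
step 14: x0=(-0.8729, -0.5468, 0.5137) x1=(1.3345, 0.3753, 0.6392) x2=(1.5199, 0.9387, 0.0084) x3=(-0.1752, 2.0035, 0.5393) x4=(-1.3613, 0.0785, 0.7846)
step 15: x0=(-0.7878, -0.5128, 0.5289) x1=(1.3076, 0.3425, 0.6489) x2=(1.4477, 0.9430, 0.0334) x3=(-0.1450, 1.9995, 0.5066) x4=(-1.2943, 0.1133, 0.7711)
step 16: x0=(-0.6999, -0.4768, 0.5438) x1=(1.2788, 0.3097, 0.6587) x2=(1.3721, 0.9466, 0.0591) x3=(-0.1146, 1.9936, 0.4739) x4=(-1.2251, 0.1492, 0.7572)
step 17: x0=(-0.6098, -0.4388, 0.5583) x1=(1.2482, 0.2769, 0.6686) x2=(1.2933, 0.9496, 0.0852) x3=(-0.0840, 1.9860, 0.4412) x4=(-1.1540, 0.1862, 0.7431)
step 18: x0=(-0.5175, -0.3991, 0.5725) x1=(1.2160, 0.2442, 0.6786) x2=(1.2119, 0.9521, 0.1118) x3=(-0.0533, 1.9768, 0.4087) x4=(-1.0812, 0.2241, 0.7286)
step 19: x0=(-0.4236, -0.3577, 0.5865) x1=(1.1824, 0.2116, 0.6887) x2=(1.1282, 0.9542, 0.1388) x3=(-0.0225, 1.9661, 0.3763) x4=(-1.0068, 0.2630, 0.7140)
step 20: x0=(-0.3282, -0.3150, 0.6001) x1=(1.1477, 0.1793, 0.6988) x2=(1.0425, 0.9558, 0.1661) x3=(0.0084, 1.9538, 0.3440) x4=(-0.9310, 0.3027, 0.6991)
step 21: x0=(-0.2316, -0.2710, 0.6134) x1=(1.1120, 0.1472, 0.7089) x2=(0.9553, 0.9571, 0.1936) x3=(0.0394, 1.9402, 0.3120) x4=(-0.8541, 0.3431, 0.6839)
step 22: x0=(-0.1342, -0.2259, 0.6265) x1=(1.0754, 0.1154, 0.7190) x2=(0.8669, 0.9582, 0.2212) x3=(0.0705, 1.9254, 0.2801) x4=(-0.7763, 0.3842, 0.6687)
step 23: x0=(-0.0362, -0.1799, 0.6393) x1=(1.0383, 0.0841, 0.7291) x2=(0.7778, 0.9590, 0.2490) x3=(0.1015, 1.9093, 0.2486) x4=(-0.6977, 0.4257, 0.6532)
step 24: x0=(0.0620, -0.1333, 0.6519) x1=(1.0007, 0.0532, 0.7391) x2=(0.6882, 0.9597, 0.2768) x3=(0.1326, 1.8922, 0.2173) x4=(-0.6187, 0.4678, 0.6377)
step 25: x0=(0.1603, -0.0861, 0.6643) x1=(0.9628, 0.0227, 0.7490) x2=(0.5984, 0.9602, 0.3046) x3=(0.1638, 1.8741, 0.1862) x4=(-0.5393, 0.5102, 0.6221)
step 26: x0=(0.2584, -0.0385, 0.6765) x1=(0.9249, -0.0072, 0.7588) x2=(0.5087, 0.9608, 0.3323) x3=(0.1949, 1.8552, 0.1554) x4=(-0.4597, 0.5529, 0.6064)

(0.2584, -0.0385, 0.6765)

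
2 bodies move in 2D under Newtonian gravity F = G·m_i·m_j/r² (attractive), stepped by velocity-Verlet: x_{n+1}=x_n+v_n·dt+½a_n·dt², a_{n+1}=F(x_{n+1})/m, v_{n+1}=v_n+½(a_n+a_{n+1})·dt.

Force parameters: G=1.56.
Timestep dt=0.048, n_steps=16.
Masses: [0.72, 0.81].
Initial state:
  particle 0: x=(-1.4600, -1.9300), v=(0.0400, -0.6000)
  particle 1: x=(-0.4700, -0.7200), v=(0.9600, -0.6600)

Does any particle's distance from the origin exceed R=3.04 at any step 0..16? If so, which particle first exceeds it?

no

step 0: x0=(-1.4600, -1.9300) x1=(-0.4700, -0.7200)
step 1: x0=(-1.4577, -1.9583) x1=(-0.4243, -0.7521)
step 2: x0=(-1.4547, -1.9858) x1=(-0.3792, -0.7850)
step 3: x0=(-1.4509, -2.0124) x1=(-0.3348, -0.8186)
step 4: x0=(-1.4463, -2.0383) x1=(-0.2910, -0.8529)
step 5: x0=(-1.4410, -2.0633) x1=(-0.2479, -0.8879)
step 6: x0=(-1.4350, -2.0877) x1=(-0.2055, -0.9235)
step 7: x0=(-1.4283, -2.1113) x1=(-0.1637, -0.9598)
step 8: x0=(-1.4208, -2.1343) x1=(-0.1226, -0.9966)
step 9: x0=(-1.4125, -2.1566) x1=(-0.0821, -1.0341)
step 10: x0=(-1.4036, -2.1783) x1=(-0.0423, -1.0721)
step 11: x0=(-1.3939, -2.1995) x1=(-0.0031, -1.1106)
step 12: x0=(-1.3834, -2.2200) x1=(0.0354, -1.1496)
step 13: x0=(-1.3723, -2.2400) x1=(0.0733, -1.1891)
step 14: x0=(-1.3604, -2.2594) x1=(0.1105, -1.2291)
step 15: x0=(-1.3477, -2.2784) x1=(0.1470, -1.2696)
step 16: x0=(-1.3343, -2.2968) x1=(0.1829, -1.3105)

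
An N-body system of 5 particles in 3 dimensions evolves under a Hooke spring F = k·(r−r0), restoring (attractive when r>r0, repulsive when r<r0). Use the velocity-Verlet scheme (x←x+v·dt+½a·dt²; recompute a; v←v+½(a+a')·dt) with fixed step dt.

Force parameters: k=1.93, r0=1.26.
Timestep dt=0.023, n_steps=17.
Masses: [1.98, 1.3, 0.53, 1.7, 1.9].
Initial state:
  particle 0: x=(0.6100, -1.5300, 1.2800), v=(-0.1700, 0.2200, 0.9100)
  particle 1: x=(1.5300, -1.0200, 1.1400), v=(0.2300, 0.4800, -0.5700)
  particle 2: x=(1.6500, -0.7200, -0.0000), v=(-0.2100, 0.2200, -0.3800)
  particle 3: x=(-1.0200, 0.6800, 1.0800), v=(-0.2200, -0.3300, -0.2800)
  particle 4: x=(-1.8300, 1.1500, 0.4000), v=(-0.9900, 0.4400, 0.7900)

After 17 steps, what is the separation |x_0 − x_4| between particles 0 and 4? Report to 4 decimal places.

step 0: x0=(0.6100, -1.5300, 1.2800) x1=(1.5300, -1.0200, 1.1400) x2=(1.6500, -0.7200, -0.0000) x3=(-1.0200, 0.6800, 1.0800) x4=(-1.8300, 1.1500, 0.4000)
step 1: x0=(0.6055, -1.5241, 1.3007) x1=(1.5339, -1.0079, 1.1267) x2=(1.6410, -0.7131, -0.0075) x3=(-1.0238, 0.6715, 1.0734) x4=(-1.8511, 1.1589, 0.4184)
step 2: x0=(0.5998, -1.5166, 1.3207) x1=(1.5348, -0.9939, 1.1130) x2=(1.6237, -0.7026, -0.0126) x3=(-1.0252, 0.6611, 1.0666) x4=(-1.8688, 1.1654, 0.4371)
step 3: x0=(0.5928, -1.5075, 1.3403) x1=(1.5328, -0.9779, 1.0990) x2=(1.5981, -0.6885, -0.0151) x3=(-1.0242, 0.6490, 1.0595) x4=(-1.8831, 1.1694, 0.4563)
step 4: x0=(0.5847, -1.4968, 1.3592) x1=(1.5279, -0.9599, 1.0847) x2=(1.5642, -0.6709, -0.0152) x3=(-1.0208, 0.6350, 1.0521) x4=(-1.8941, 1.1711, 0.4758)
step 5: x0=(0.5754, -1.4845, 1.3775) x1=(1.5201, -0.9400, 1.0701) x2=(1.5223, -0.6499, -0.0127) x3=(-1.0150, 0.6194, 1.0445) x4=(-1.9016, 1.1703, 0.4956)
step 6: x0=(0.5650, -1.4706, 1.3952) x1=(1.5094, -0.9182, 1.0552) x2=(1.4724, -0.6255, -0.0077) x3=(-1.0069, 0.6021, 1.0367) x4=(-1.9058, 1.1672, 0.5158)
step 7: x0=(0.5534, -1.4551, 1.4123) x1=(1.4957, -0.8946, 1.0401) x2=(1.4149, -0.5979, -0.0004) x3=(-0.9965, 0.5831, 1.0286) x4=(-1.9066, 1.1618, 0.5362)
step 8: x0=(0.5406, -1.4381, 1.4287) x1=(1.4792, -0.8693, 1.0249) x2=(1.3498, -0.5672, 0.0094) x3=(-0.9840, 0.5627, 1.0204) x4=(-1.9042, 1.1540, 0.5570)
step 9: x0=(0.5267, -1.4196, 1.4446) x1=(1.4599, -0.8422, 1.0095) x2=(1.2777, -0.5335, 0.0214) x3=(-0.9694, 0.5407, 1.0119) x4=(-1.8985, 1.1440, 0.5780)
step 10: x0=(0.5117, -1.3995, 1.4598) x1=(1.4378, -0.8135, 0.9941) x2=(1.1987, -0.4971, 0.0356) x3=(-0.9528, 0.5173, 1.0033) x4=(-1.8897, 1.1318, 0.5993)
step 11: x0=(0.4956, -1.3780, 1.4744) x1=(1.4130, -0.7832, 0.9785) x2=(1.1132, -0.4580, 0.0519) x3=(-0.9343, 0.4926, 0.9945) x4=(-1.8777, 1.1175, 0.6208)
step 12: x0=(0.4784, -1.3551, 1.4885) x1=(1.3856, -0.7515, 0.9630) x2=(1.0218, -0.4165, 0.0702) x3=(-0.9141, 0.4667, 0.9856) x4=(-1.8628, 1.1011, 0.6425)
step 13: x0=(0.4602, -1.3309, 1.5019) x1=(1.3557, -0.7183, 0.9474) x2=(0.9247, -0.3728, 0.0904) x3=(-0.8921, 0.4396, 0.9766) x4=(-1.8450, 1.0827, 0.6644)
step 14: x0=(0.4410, -1.3053, 1.5147) x1=(1.3234, -0.6838, 0.9318) x2=(0.8224, -0.3272, 0.1124) x3=(-0.8687, 0.4115, 0.9675) x4=(-1.8244, 1.0624, 0.6866)
step 15: x0=(0.4208, -1.2784, 1.5269) x1=(1.2887, -0.6480, 0.9163) x2=(0.7155, -0.2798, 0.1360) x3=(-0.8438, 0.3824, 0.9583) x4=(-1.8012, 1.0402, 0.7088)
step 16: x0=(0.3996, -1.2502, 1.5386) x1=(1.2517, -0.6111, 0.9008) x2=(0.6045, -0.2309, 0.1612) x3=(-0.8177, 0.3524, 0.9492) x4=(-1.7754, 1.0164, 0.7313)
step 17: x0=(0.3775, -1.2209, 1.5496) x1=(1.2127, -0.5730, 0.8853) x2=(0.4899, -0.1807, 0.1879) x3=(-0.7904, 0.3217, 0.9400) x4=(-1.7471, 0.9909, 0.7539)

3.1685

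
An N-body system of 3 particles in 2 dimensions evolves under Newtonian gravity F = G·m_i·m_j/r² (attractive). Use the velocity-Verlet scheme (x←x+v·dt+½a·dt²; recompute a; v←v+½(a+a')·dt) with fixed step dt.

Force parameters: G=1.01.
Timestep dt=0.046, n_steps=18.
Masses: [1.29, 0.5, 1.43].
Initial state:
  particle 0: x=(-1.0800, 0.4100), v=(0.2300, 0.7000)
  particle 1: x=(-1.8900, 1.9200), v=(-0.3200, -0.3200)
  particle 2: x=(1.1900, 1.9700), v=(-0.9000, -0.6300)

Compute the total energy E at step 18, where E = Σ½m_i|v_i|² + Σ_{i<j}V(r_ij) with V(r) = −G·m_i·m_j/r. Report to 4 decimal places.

step 0: x0=(-1.0800, 0.4100) x1=(-1.8900, 1.9200) x2=(1.1900, 1.9700)
step 1: x0=(-1.0693, 0.4425) x1=(-1.9043, 1.9049) x2=(1.1484, 1.9409)
step 2: x0=(-1.0585, 0.4755) x1=(-1.9179, 1.8889) x2=(1.1064, 1.9116)
step 3: x0=(-1.0475, 0.5091) x1=(-1.9305, 1.8721) x2=(1.0639, 1.8821)
step 4: x0=(-1.0363, 0.5434) x1=(-1.9423, 1.8544) x2=(1.0209, 1.8523)
step 5: x0=(-1.0249, 0.5782) x1=(-1.9531, 1.8358) x2=(0.9774, 1.8223)
step 6: x0=(-1.0134, 0.6137) x1=(-1.9629, 1.8163) x2=(0.9333, 1.7920)
step 7: x0=(-1.0016, 0.6499) x1=(-1.9715, 1.7958) x2=(0.8887, 1.7615)
step 8: x0=(-0.9895, 0.6867) x1=(-1.9790, 1.7744) x2=(0.8435, 1.7306)
step 9: x0=(-0.9772, 0.7242) x1=(-1.9853, 1.7521) x2=(0.7976, 1.6995)
step 10: x0=(-0.9646, 0.7625) x1=(-1.9903, 1.7288) x2=(0.7509, 1.6680)
step 11: x0=(-0.9516, 0.8015) x1=(-1.9938, 1.7046) x2=(0.7035, 1.6362)
step 12: x0=(-0.9383, 0.8413) x1=(-1.9958, 1.6794) x2=(0.6552, 1.6041)
step 13: x0=(-0.9246, 0.8819) x1=(-1.9962, 1.6533) x2=(0.6059, 1.5715)
step 14: x0=(-0.9104, 0.9233) x1=(-1.9949, 1.6262) x2=(0.5556, 1.5386)
step 15: x0=(-0.8956, 0.9655) x1=(-1.9917, 1.5982) x2=(0.5042, 1.5053)
step 16: x0=(-0.8801, 1.0085) x1=(-1.9865, 1.5693) x2=(0.4514, 1.4715)
step 17: x0=(-0.8638, 1.0523) x1=(-1.9792, 1.5396) x2=(0.3971, 1.4372)
step 18: x0=(-0.8465, 1.0970) x1=(-1.9697, 1.5091) x2=(0.3411, 1.4025)
step 0 velocities: v0=(0.2300, 0.7000) v1=(-0.3200, -0.3200) v2=(-0.9000, -0.6300)
step 0: KE=1.2643, PE=-1.2910, E=-0.0267
step 18 velocities: v0=(0.3907, 0.9787) v1=(0.2331, -0.6701) v2=(-1.2384, -0.7590)
step 18: KE=2.3504, PE=-2.3760, E=-0.0256

-0.0256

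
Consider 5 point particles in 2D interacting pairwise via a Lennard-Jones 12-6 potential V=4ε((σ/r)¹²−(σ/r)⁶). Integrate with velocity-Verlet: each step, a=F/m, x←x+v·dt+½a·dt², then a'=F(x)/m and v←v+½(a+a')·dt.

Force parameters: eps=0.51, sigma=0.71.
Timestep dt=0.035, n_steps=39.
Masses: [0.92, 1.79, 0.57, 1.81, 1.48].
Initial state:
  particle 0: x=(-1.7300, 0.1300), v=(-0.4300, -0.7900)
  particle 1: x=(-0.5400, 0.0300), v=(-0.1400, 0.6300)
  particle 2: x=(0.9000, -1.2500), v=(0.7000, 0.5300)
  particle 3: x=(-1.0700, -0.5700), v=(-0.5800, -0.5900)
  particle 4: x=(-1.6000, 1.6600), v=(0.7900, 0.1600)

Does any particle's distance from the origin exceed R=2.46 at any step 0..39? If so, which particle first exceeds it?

no

step 0: x0=(-1.7300, 0.1300) x1=(-0.5400, 0.0300) x2=(0.9000, -1.2500) x3=(-1.0700, -0.5700) x4=(-1.6000, 1.6600)
step 1: x0=(-1.7441, 0.1017) x1=(-0.5451, 0.0520) x2=(0.9245, -1.2314) x3=(-1.0906, -0.5903) x4=(-1.5723, 1.6656)
step 2: x0=(-1.7564, 0.0721) x1=(-0.5511, 0.0733) x2=(0.9489, -1.2128) x3=(-1.1112, -0.6090) x4=(-1.5447, 1.6711)
step 3: x0=(-1.7667, 0.0410) x1=(-0.5581, 0.0936) x2=(0.9733, -1.1942) x3=(-1.1317, -0.6262) x4=(-1.5170, 1.6765)
step 4: x0=(-1.7751, 0.0085) x1=(-0.5661, 0.1131) x2=(0.9977, -1.1756) x3=(-1.1524, -0.6416) x4=(-1.4894, 1.6819)
step 5: x0=(-1.7813, -0.0256) x1=(-0.5749, 0.1318) x2=(1.0220, -1.1569) x3=(-1.1732, -0.6555) x4=(-1.4617, 1.6872)
step 6: x0=(-1.7855, -0.0612) x1=(-0.5845, 0.1498) x2=(1.0463, -1.1383) x3=(-1.1943, -0.6679) x4=(-1.4340, 1.6925)
step 7: x0=(-1.7878, -0.0981) x1=(-0.5948, 0.1672) x2=(1.0706, -1.1196) x3=(-1.2158, -0.6789) x4=(-1.4064, 1.6977)
step 8: x0=(-1.7889, -0.1357) x1=(-0.6057, 0.1840) x2=(1.0948, -1.1009) x3=(-1.2372, -0.6891) x4=(-1.3787, 1.7029)
step 9: x0=(-1.7905, -0.1722) x1=(-0.6171, 0.2004) x2=(1.1190, -1.0822) x3=(-1.2578, -0.6994) x4=(-1.3510, 1.7080)
step 10: x0=(-1.7967, -0.2035) x1=(-0.6290, 0.2164) x2=(1.1432, -1.0634) x3=(-1.2757, -0.7118) x4=(-1.3233, 1.7131)
step 11: x0=(-1.8124, -0.2249) x1=(-0.6414, 0.2320) x2=(1.1674, -1.0447) x3=(-1.2882, -0.7288) x4=(-1.2955, 1.7182)
step 12: x0=(-1.8381, -0.2363) x1=(-0.6542, 0.2472) x2=(1.1916, -1.0259) x3=(-1.2953, -0.7506) x4=(-1.2678, 1.7232)
step 13: x0=(-1.8688, -0.2424) x1=(-0.6673, 0.2622) x2=(1.2157, -1.0072) x3=(-1.2995, -0.7747) x4=(-1.2400, 1.7281)
step 14: x0=(-1.9005, -0.2473) x1=(-0.6807, 0.2769) x2=(1.2399, -0.9884) x3=(-1.3029, -0.7992) x4=(-1.2123, 1.7330)
step 15: x0=(-1.9312, -0.2527) x1=(-0.6943, 0.2915) x2=(1.2640, -0.9697) x3=(-1.3066, -0.8231) x4=(-1.1845, 1.7378)
step 16: x0=(-1.9601, -0.2593) x1=(-0.7082, 0.3059) x2=(1.2881, -0.9509) x3=(-1.3110, -0.8462) x4=(-1.1567, 1.7425)
step 17: x0=(-1.9872, -0.2674) x1=(-0.7223, 0.3201) x2=(1.3122, -0.9321) x3=(-1.3161, -0.8684) x4=(-1.1288, 1.7472)
step 18: x0=(-2.0124, -0.2769) x1=(-0.7365, 0.3342) x2=(1.3363, -0.9133) x3=(-1.3221, -0.8897) x4=(-1.1010, 1.7518)
step 19: x0=(-2.0358, -0.2877) x1=(-0.7509, 0.3483) x2=(1.3603, -0.8946) x3=(-1.3288, -0.9102) x4=(-1.0731, 1.7563)
step 20: x0=(-2.0576, -0.2998) x1=(-0.7654, 0.3623) x2=(1.3844, -0.8758) x3=(-1.3362, -0.9298) x4=(-1.0452, 1.7607)
step 21: x0=(-2.0778, -0.3131) x1=(-0.7800, 0.3762) x2=(1.4085, -0.8570) x3=(-1.3443, -0.9488) x4=(-1.0173, 1.7650)
step 22: x0=(-2.0966, -0.3274) x1=(-0.7948, 0.3902) x2=(1.4325, -0.8382) x3=(-1.3531, -0.9671) x4=(-0.9894, 1.7691)
step 23: x0=(-2.1139, -0.3428) x1=(-0.8096, 0.4041) x2=(1.4565, -0.8194) x3=(-1.3625, -0.9848) x4=(-0.9614, 1.7732)
step 24: x0=(-2.1299, -0.3593) x1=(-0.8245, 0.4181) x2=(1.4806, -0.8006) x3=(-1.3725, -1.0018) x4=(-0.9335, 1.7771)
step 25: x0=(-2.1446, -0.3766) x1=(-0.8395, 0.4321) x2=(1.5046, -0.7818) x3=(-1.3831, -1.0183) x4=(-0.9055, 1.7808)
step 26: x0=(-2.1579, -0.3950) x1=(-0.8546, 0.4462) x2=(1.5286, -0.7630) x3=(-1.3943, -1.0343) x4=(-0.8775, 1.7844)
step 27: x0=(-2.1700, -0.4143) x1=(-0.8697, 0.4603) x2=(1.5526, -0.7442) x3=(-1.4061, -1.0496) x4=(-0.8496, 1.7879)
step 28: x0=(-2.1808, -0.4346) x1=(-0.8849, 0.4745) x2=(1.5766, -0.7254) x3=(-1.4185, -1.0644) x4=(-0.8216, 1.7912)
step 29: x0=(-2.1902, -0.4559) x1=(-0.9001, 0.4888) x2=(1.6006, -0.7066) x3=(-1.4316, -1.0787) x4=(-0.7936, 1.7943)
step 30: x0=(-2.1982, -0.4782) x1=(-0.9154, 0.5032) x2=(1.6246, -0.6878) x3=(-1.4453, -1.0923) x4=(-0.7657, 1.7972)
step 31: x0=(-2.2049, -0.5016) x1=(-0.9307, 0.5177) x2=(1.6486, -0.6689) x3=(-1.4597, -1.1054) x4=(-0.7378, 1.7999)
step 32: x0=(-2.2100, -0.5261) x1=(-0.9459, 0.5323) x2=(1.6726, -0.6501) x3=(-1.4748, -1.1178) x4=(-0.7099, 1.8024)
step 33: x0=(-2.2135, -0.5518) x1=(-0.9612, 0.5470) x2=(1.6966, -0.6313) x3=(-1.4907, -1.1296) x4=(-0.6820, 1.8047)
step 34: x0=(-2.2153, -0.5789) x1=(-0.9765, 0.5619) x2=(1.7206, -0.6125) x3=(-1.5075, -1.1407) x4=(-0.6542, 1.8068)
step 35: x0=(-2.2153, -0.6073) x1=(-0.9917, 0.5769) x2=(1.7446, -0.5937) x3=(-1.5251, -1.1511) x4=(-0.6265, 1.8087)
step 36: x0=(-2.2135, -0.6370) x1=(-1.0069, 0.5920) x2=(1.7686, -0.5749) x3=(-1.5437, -1.1607) x4=(-0.5988, 1.8104)
step 37: x0=(-2.2099, -0.6680) x1=(-1.0221, 0.6073) x2=(1.7925, -0.5561) x3=(-1.5630, -1.1697) x4=(-0.5712, 1.8119)
step 38: x0=(-2.2054, -0.6998) x1=(-1.0373, 0.6227) x2=(1.8165, -0.5372) x3=(-1.5829, -1.1782) x4=(-0.5436, 1.8132)
step 39: x0=(-2.2017, -0.7309) x1=(-1.0523, 0.6382) x2=(1.8405, -0.5184) x3=(-1.6024, -1.1871) x4=(-0.5161, 1.8143)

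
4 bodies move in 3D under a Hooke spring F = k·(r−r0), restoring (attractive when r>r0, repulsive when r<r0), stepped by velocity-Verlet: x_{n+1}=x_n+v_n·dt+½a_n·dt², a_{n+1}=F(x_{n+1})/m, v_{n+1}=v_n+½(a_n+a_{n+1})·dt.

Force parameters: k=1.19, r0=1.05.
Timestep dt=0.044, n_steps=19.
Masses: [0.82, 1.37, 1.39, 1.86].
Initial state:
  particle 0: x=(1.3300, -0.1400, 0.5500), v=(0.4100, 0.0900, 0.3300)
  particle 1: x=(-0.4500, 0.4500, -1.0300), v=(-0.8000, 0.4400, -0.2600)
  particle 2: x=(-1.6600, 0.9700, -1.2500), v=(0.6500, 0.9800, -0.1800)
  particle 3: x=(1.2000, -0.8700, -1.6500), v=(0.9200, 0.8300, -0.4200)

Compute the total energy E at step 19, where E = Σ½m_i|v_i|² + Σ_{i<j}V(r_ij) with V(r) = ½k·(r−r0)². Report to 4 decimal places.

step 0: x0=(1.3300, -0.1400, 0.5500) x1=(-0.4500, 0.4500, -1.0300) x2=(-1.6600, 0.9700, -1.2500) x3=(1.2000, -0.8700, -1.6500)
step 1: x0=(1.3435, -0.1350, 0.5598) x1=(-0.4838, 0.4686, -1.0410) x2=(-1.6278, 1.0113, -1.2570) x3=(1.2388, -0.8320, -1.6674)
step 2: x0=(1.3479, -0.1278, 0.5598) x1=(-0.5147, 0.4856, -1.0511) x2=(-1.5884, 1.0490, -1.2624) x3=(1.2740, -0.7911, -1.6824)
step 3: x0=(1.3433, -0.1183, 0.5501) x1=(-0.5424, 0.5010, -1.0601) x2=(-1.5420, 1.0830, -1.2659) x3=(1.3056, -0.7473, -1.6952)
step 4: x0=(1.3297, -0.1063, 0.5306) x1=(-0.5666, 0.5147, -1.0683) x2=(-1.4887, 1.1134, -1.2678) x3=(1.3336, -0.7007, -1.7056)
step 5: x0=(1.3074, -0.0918, 0.5015) x1=(-0.5874, 0.5267, -1.0754) x2=(-1.4289, 1.1403, -1.2681) x3=(1.3578, -0.6513, -1.7137)
step 6: x0=(1.2767, -0.0747, 0.4630) x1=(-0.6044, 0.5370, -1.0816) x2=(-1.3627, 1.1637, -1.2669) x3=(1.3783, -0.5991, -1.7196)
step 7: x0=(1.2380, -0.0550, 0.4153) x1=(-0.6177, 0.5457, -1.0869) x2=(-1.2904, 1.1837, -1.2642) x3=(1.3951, -0.5444, -1.7231)
step 8: x0=(1.1916, -0.0327, 0.3588) x1=(-0.6272, 0.5526, -1.0912) x2=(-1.2125, 1.2005, -1.2601) x3=(1.4081, -0.4871, -1.7244)
step 9: x0=(1.1382, -0.0078, 0.2940) x1=(-0.6328, 0.5577, -1.0948) x2=(-1.1291, 1.2143, -1.2548) x3=(1.4174, -0.4275, -1.7236)
step 10: x0=(1.0783, 0.0197, 0.2215) x1=(-0.6348, 0.5612, -1.0976) x2=(-1.0407, 1.2253, -1.2484) x3=(1.4231, -0.3655, -1.7208)
step 11: x0=(1.0126, 0.0495, 0.1418) x1=(-0.6330, 0.5629, -1.0997) x2=(-0.9477, 1.2336, -1.2411) x3=(1.4251, -0.3015, -1.7160)
step 12: x0=(0.9417, 0.0817, 0.0555) x1=(-0.6278, 0.5630, -1.1012) x2=(-0.8505, 1.2396, -1.2330) x3=(1.4237, -0.2354, -1.7094)
step 13: x0=(0.8664, 0.1160, -0.0365) x1=(-0.6193, 0.5614, -1.1023) x2=(-0.7493, 1.2434, -1.2242) x3=(1.4189, -0.1675, -1.7010)
step 14: x0=(0.7874, 0.1522, -0.1336) x1=(-0.6077, 0.5584, -1.1030) x2=(-0.6447, 1.2454, -1.2149) x3=(1.4109, -0.0980, -1.6910)
step 15: x0=(0.7055, 0.1902, -0.2349) x1=(-0.5934, 0.5538, -1.1035) x2=(-0.5369, 1.2458, -1.2053) x3=(1.3998, -0.0269, -1.6796)
step 16: x0=(0.6215, 0.2296, -0.3398) x1=(-0.5767, 0.5480, -1.1038) x2=(-0.4263, 1.2448, -1.1955) x3=(1.3858, 0.0455, -1.6669)
step 17: x0=(0.5361, 0.2702, -0.4473) x1=(-0.5579, 0.5411, -1.1043) x2=(-0.3134, 1.2426, -1.1856) x3=(1.3691, 0.1191, -1.6530)
step 18: x0=(0.4500, 0.3117, -0.5568) x1=(-0.5373, 0.5332, -1.1049) x2=(-0.1986, 1.2395, -1.1758) x3=(1.3499, 0.1937, -1.6380)
step 19: x0=(0.3641, 0.3535, -0.6675) x1=(-0.5152, 0.5247, -1.1058) x2=(-0.0821, 1.2357, -1.1662) x3=(1.3284, 0.2691, -1.6221)
step 0 velocities: v0=(0.4100, 0.0900, 0.3300) v1=(-0.8000, 0.4400, -0.2600) v2=(0.6500, 0.9800, -0.1800) v3=(0.9200, 0.8300, -0.4200)
step 0: KE=3.3097, PE=10.3842, E=13.6939
step 19 velocities: v0=(-1.9460, 0.9525, -2.5234) v1=(0.5142, -0.1997, -0.0252) v2=(2.6591, -0.0907, 0.2149) v3=(-0.5108, 1.7211, 0.3699)
step 19: KE=12.8210, PE=0.8588, E=13.6799

13.6799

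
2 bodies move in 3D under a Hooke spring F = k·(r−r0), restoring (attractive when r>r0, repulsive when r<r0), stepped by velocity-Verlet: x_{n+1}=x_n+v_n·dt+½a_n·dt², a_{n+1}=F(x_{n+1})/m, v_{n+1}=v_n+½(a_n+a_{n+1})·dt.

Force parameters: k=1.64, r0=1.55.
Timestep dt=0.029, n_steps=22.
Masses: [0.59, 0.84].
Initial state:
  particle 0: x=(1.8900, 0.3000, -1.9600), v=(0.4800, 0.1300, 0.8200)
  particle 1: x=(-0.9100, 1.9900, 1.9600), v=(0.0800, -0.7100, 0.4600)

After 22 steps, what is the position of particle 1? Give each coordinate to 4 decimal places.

step 0: x0=(1.8900, 0.3000, -1.9600) x1=(-0.9100, 1.9900, 1.9600)
step 1: x0=(1.9016, 0.3051, -1.9330) x1=(-0.9061, 1.9684, 1.9711)
step 2: x0=(1.9087, 0.3130, -1.8997) x1=(-0.8990, 1.9450, 1.9777)
step 3: x0=(1.9112, 0.3235, -1.8601) x1=(-0.8886, 1.9197, 1.9800)
step 4: x0=(1.9092, 0.3366, -1.8143) x1=(-0.8751, 1.8926, 1.9778)
step 5: x0=(1.9028, 0.3521, -1.7624) x1=(-0.8585, 1.8637, 1.9714)
step 6: x0=(1.8919, 0.3701, -1.7046) x1=(-0.8388, 1.8331, 1.9608)
step 7: x0=(1.8767, 0.3904, -1.6409) x1=(-0.8160, 1.8009, 1.9462)
step 8: x0=(1.8573, 0.4129, -1.5716) x1=(-0.7902, 1.7671, 1.9275)
step 9: x0=(1.8338, 0.4375, -1.4969) x1=(-0.7616, 1.7319, 1.9051)
step 10: x0=(1.8063, 0.4641, -1.4170) x1=(-0.7302, 1.6953, 1.8791)
step 11: x0=(1.7750, 0.4926, -1.3322) x1=(-0.6962, 1.6574, 1.8495)
step 12: x0=(1.7401, 0.5227, -1.2427) x1=(-0.6595, 1.6183, 1.8167)
step 13: x0=(1.7017, 0.5544, -1.1487) x1=(-0.6205, 1.5780, 1.7807)
step 14: x0=(1.6600, 0.5876, -1.0507) x1=(-0.5791, 1.5368, 1.7419)
step 15: x0=(1.6153, 0.6221, -0.9488) x1=(-0.5356, 1.4947, 1.7004)
step 16: x0=(1.5678, 0.6577, -0.8435) x1=(-0.4902, 1.4517, 1.6565)
step 17: x0=(1.5177, 0.6942, -0.7351) x1=(-0.4429, 1.4081, 1.6104)
step 18: x0=(1.4653, 0.7317, -0.6238) x1=(-0.3940, 1.3638, 1.5623)
step 19: x0=(1.4109, 0.7698, -0.5102) x1=(-0.3436, 1.3191, 1.5125)
step 20: x0=(1.3547, 0.8085, -0.3945) x1=(-0.2920, 1.2740, 1.4613)
step 21: x0=(1.2969, 0.8476, -0.2772) x1=(-0.2394, 1.2286, 1.4089)
step 22: x0=(1.2380, 0.8870, -0.1585) x1=(-0.1859, 1.1830, 1.3556)

(-0.1859, 1.1830, 1.3556)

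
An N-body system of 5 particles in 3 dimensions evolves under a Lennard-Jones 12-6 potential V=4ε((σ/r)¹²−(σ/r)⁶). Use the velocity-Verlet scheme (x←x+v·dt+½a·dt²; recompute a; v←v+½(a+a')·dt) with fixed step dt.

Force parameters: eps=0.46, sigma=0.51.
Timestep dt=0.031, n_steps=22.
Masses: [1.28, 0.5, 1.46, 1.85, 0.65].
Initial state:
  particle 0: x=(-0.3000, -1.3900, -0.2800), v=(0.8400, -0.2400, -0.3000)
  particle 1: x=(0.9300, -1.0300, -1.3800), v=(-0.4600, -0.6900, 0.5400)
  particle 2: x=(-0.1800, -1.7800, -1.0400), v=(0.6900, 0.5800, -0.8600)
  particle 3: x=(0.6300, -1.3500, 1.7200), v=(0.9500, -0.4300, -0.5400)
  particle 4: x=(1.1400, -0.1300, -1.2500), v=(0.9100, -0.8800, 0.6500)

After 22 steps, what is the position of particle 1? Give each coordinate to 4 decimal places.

(0.5300, -1.4892, -0.9799)

step 0: x0=(-0.3000, -1.3900, -0.2800) x1=(0.9300, -1.0300, -1.3800) x2=(-0.1800, -1.7800, -1.0400) x3=(0.6300, -1.3500, 1.7200) x4=(1.1400, -0.1300, -1.2500)
step 1: x0=(-0.2739, -1.3975, -0.2895) x1=(0.9158, -1.0511, -1.3632) x2=(-0.1586, -1.7619, -1.0665) x3=(0.6594, -1.3633, 1.7033) x4=(1.1682, -0.1575, -1.2299)
step 2: x0=(-0.2478, -1.4052, -0.2993) x1=(0.9017, -1.0718, -1.3463) x2=(-0.1373, -1.7437, -1.0927) x3=(0.6889, -1.3767, 1.6865) x4=(1.1962, -0.1854, -1.2098)
step 3: x0=(-0.2216, -1.4130, -0.3094) x1=(0.8876, -1.0919, -1.3293) x2=(-0.1160, -1.7254, -1.1187) x3=(0.7183, -1.3900, 1.6698) x4=(1.2241, -0.2137, -1.1898)
step 4: x0=(-0.1954, -1.4209, -0.3198) x1=(0.8737, -1.1117, -1.3122) x2=(-0.0946, -1.7069, -1.1444) x3=(0.7478, -1.4033, 1.6530) x4=(1.2519, -0.2423, -1.1699)
step 5: x0=(-0.1692, -1.4290, -0.3306) x1=(0.8598, -1.1311, -1.2951) x2=(-0.0733, -1.6883, -1.1698) x3=(0.7772, -1.4166, 1.6363) x4=(1.2795, -0.2713, -1.1500)
step 6: x0=(-0.1429, -1.4371, -0.3417) x1=(0.8460, -1.1502, -1.2777) x2=(-0.0520, -1.6696, -1.1949) x3=(0.8067, -1.4300, 1.6196) x4=(1.3070, -0.3006, -1.1301)
step 7: x0=(-0.1165, -1.4453, -0.3531) x1=(0.8320, -1.1691, -1.2603) x2=(-0.0306, -1.6508, -1.2198) x3=(0.8361, -1.4433, 1.6028) x4=(1.3343, -0.3302, -1.1103)
step 8: x0=(-0.0901, -1.4536, -0.3648) x1=(0.8179, -1.1878, -1.2428) x2=(-0.0091, -1.6319, -1.2445) x3=(0.8656, -1.4566, 1.5861) x4=(1.3615, -0.3600, -1.0906)
step 9: x0=(-0.0637, -1.4619, -0.3767) x1=(0.8034, -1.2066, -1.2252) x2=(0.0126, -1.6128, -1.2689) x3=(0.8950, -1.4700, 1.5693) x4=(1.3885, -0.3901, -1.0709)
step 10: x0=(-0.0372, -1.4703, -0.3890) x1=(0.7884, -1.2254, -1.2075) x2=(0.0345, -1.5935, -1.2931) x3=(0.9245, -1.4833, 1.5526) x4=(1.4153, -0.4204, -1.0512)
step 11: x0=(-0.0107, -1.4787, -0.4015) x1=(0.7725, -1.2446, -1.1898) x2=(0.0566, -1.5741, -1.3170) x3=(0.9539, -1.4966, 1.5358) x4=(1.4420, -0.4508, -1.0316)
step 12: x0=(0.0159, -1.4871, -0.4144) x1=(0.7553, -1.2642, -1.1722) x2=(0.0793, -1.5544, -1.3406) x3=(0.9834, -1.5100, 1.5191) x4=(1.4686, -0.4814, -1.0120)
step 13: x0=(0.0426, -1.4955, -0.4275) x1=(0.7361, -1.2845, -1.1549) x2=(0.1026, -1.5344, -1.3638) x3=(1.0128, -1.5233, 1.5023) x4=(1.4951, -0.5122, -0.9924)
step 14: x0=(0.0694, -1.5038, -0.4409) x1=(0.7142, -1.3058, -1.1383) x2=(0.1268, -1.5141, -1.3866) x3=(1.0423, -1.5366, 1.4856) x4=(1.5214, -0.5430, -0.9728)
step 15: x0=(0.0963, -1.5122, -0.4546) x1=(0.6889, -1.3282, -1.1226) x2=(0.1521, -1.4933, -1.4087) x3=(1.0717, -1.5499, 1.4688) x4=(1.5477, -0.5739, -0.9533)
step 16: x0=(0.1233, -1.5205, -0.4687) x1=(0.6597, -1.3518, -1.1084) x2=(0.1786, -1.4722, -1.4300) x3=(1.1012, -1.5633, 1.4521) x4=(1.5739, -0.6050, -0.9338)
step 17: x0=(0.1507, -1.5287, -0.4833) x1=(0.6278, -1.3760, -1.0947) x2=(0.2058, -1.4509, -1.4507) x3=(1.1306, -1.5766, 1.4353) x4=(1.6000, -0.6360, -0.9142)
step 18: x0=(0.1784, -1.5367, -0.4986) x1=(0.5980, -1.4000, -1.0773) x2=(0.2320, -1.4298, -1.4721) x3=(1.1601, -1.5899, 1.4186) x4=(1.6260, -0.6671, -0.8947)
step 19: x0=(0.2068, -1.5446, -0.5149) x1=(0.5750, -1.4237, -1.0488) x2=(0.2554, -1.4089, -1.4963) x3=(1.1895, -1.6033, 1.4018) x4=(1.6520, -0.6983, -0.8752)
step 20: x0=(0.2360, -1.5521, -0.5325) x1=(0.5537, -1.4483, -1.0117) x2=(0.2774, -1.3880, -1.5223) x3=(1.2190, -1.6166, 1.3851) x4=(1.6779, -0.7295, -0.8557)
step 21: x0=(0.2656, -1.5595, -0.5509) x1=(0.5306, -1.4730, -0.9747) x2=(0.2997, -1.3672, -1.5477) x3=(1.2484, -1.6299, 1.3683) x4=(1.7038, -0.7607, -0.8363)
step 22: x0=(0.2859, -1.5699, -0.5543) x1=(0.5300, -1.4892, -0.9799) x2=(0.3226, -1.3466, -1.5716) x3=(1.2779, -1.6433, 1.3516) x4=(1.7297, -0.7919, -0.8168)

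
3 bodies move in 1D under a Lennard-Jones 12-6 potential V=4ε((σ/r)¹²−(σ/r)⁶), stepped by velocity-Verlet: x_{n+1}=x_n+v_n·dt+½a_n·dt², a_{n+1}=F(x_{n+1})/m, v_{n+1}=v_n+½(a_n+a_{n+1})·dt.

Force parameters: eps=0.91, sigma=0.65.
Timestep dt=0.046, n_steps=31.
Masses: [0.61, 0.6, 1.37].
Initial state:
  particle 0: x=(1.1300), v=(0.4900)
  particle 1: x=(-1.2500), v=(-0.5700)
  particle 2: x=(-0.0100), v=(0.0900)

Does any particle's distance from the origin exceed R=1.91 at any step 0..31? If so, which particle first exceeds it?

no

step 0: x0=(1.1300) x1=(-1.2500) x2=(-0.0100)
step 1: x0=(1.1515) x1=(-1.2756) x2=(-0.0057)
step 2: x0=(1.1710) x1=(-1.3001) x2=(-0.0009)
step 3: x0=(1.1887) x1=(-1.3238) x2=(0.0042)
step 4: x0=(1.2048) x1=(-1.3466) x2=(0.0098)
step 5: x0=(1.2194) x1=(-1.3687) x2=(0.0157)
step 6: x0=(1.2324) x1=(-1.3903) x2=(0.0220)
step 7: x0=(1.2440) x1=(-1.4114) x2=(0.0288)
step 8: x0=(1.2542) x1=(-1.4320) x2=(0.0359)
step 9: x0=(1.2630) x1=(-1.4522) x2=(0.0436)
step 10: x0=(1.2705) x1=(-1.4720) x2=(0.0516)
step 11: x0=(1.2766) x1=(-1.4916) x2=(0.0602)
step 12: x0=(1.2813) x1=(-1.5109) x2=(0.0692)
step 13: x0=(1.2846) x1=(-1.5299) x2=(0.0788)
step 14: x0=(1.2864) x1=(-1.5487) x2=(0.0889)
step 15: x0=(1.2867) x1=(-1.5674) x2=(0.0996)
step 16: x0=(1.2853) x1=(-1.5859) x2=(0.1110)
step 17: x0=(1.2822) x1=(-1.6042) x2=(0.1231)
step 18: x0=(1.2772) x1=(-1.6224) x2=(0.1360)
step 19: x0=(1.2700) x1=(-1.6405) x2=(0.1498)
step 20: x0=(1.2605) x1=(-1.6585) x2=(0.1646)
step 21: x0=(1.2482) x1=(-1.6764) x2=(0.1806)
step 22: x0=(1.2327) x1=(-1.6942) x2=(0.1981)
step 23: x0=(1.2132) x1=(-1.7120) x2=(0.2172)
step 24: x0=(1.1888) x1=(-1.7297) x2=(0.2385)
step 25: x0=(1.1578) x1=(-1.7473) x2=(0.2627)
step 26: x0=(1.1181) x1=(-1.7649) x2=(0.2908)
step 27: x0=(1.0670) x1=(-1.7824) x2=(0.3239)
step 28: x0=(1.0111) x1=(-1.7999) x2=(0.3592)
step 29: x0=(1.0653) x1=(-1.8174) x2=(0.3454)
step 30: x0=(1.1243) x1=(-1.8349) x2=(0.3295)
step 31: x0=(1.1718) x1=(-1.8523) x2=(0.3187)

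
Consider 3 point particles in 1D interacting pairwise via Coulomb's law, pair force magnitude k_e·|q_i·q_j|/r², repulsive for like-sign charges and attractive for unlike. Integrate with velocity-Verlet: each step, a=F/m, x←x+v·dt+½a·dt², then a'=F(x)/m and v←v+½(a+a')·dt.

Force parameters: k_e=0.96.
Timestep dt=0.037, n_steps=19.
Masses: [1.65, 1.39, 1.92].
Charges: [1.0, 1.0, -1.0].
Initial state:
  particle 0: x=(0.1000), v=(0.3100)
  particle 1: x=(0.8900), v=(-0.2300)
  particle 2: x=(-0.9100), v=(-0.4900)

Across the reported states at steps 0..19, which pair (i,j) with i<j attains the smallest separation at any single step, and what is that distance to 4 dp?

pair (0,1), distance 0.7320

step 0: x0=(0.1000) x1=(0.8900) x2=(-0.9100)
step 1: x0=(0.1104) x1=(0.8821) x2=(-0.9277)
step 2: x0=(0.1188) x1=(0.8755) x2=(-0.9445)
step 3: x0=(0.1251) x1=(0.8703) x2=(-0.9606)
step 4: x0=(0.1292) x1=(0.8665) x2=(-0.9758)
step 5: x0=(0.1313) x1=(0.8641) x2=(-0.9903)
step 6: x0=(0.1312) x1=(0.8632) x2=(-1.0040)
step 7: x0=(0.1290) x1=(0.8639) x2=(-1.0171)
step 8: x0=(0.1248) x1=(0.8660) x2=(-1.0294)
step 9: x0=(0.1185) x1=(0.8695) x2=(-1.0410)
step 10: x0=(0.1101) x1=(0.8745) x2=(-1.0519)
step 11: x0=(0.0999) x1=(0.8809) x2=(-1.0621)
step 12: x0=(0.0877) x1=(0.8885) x2=(-1.0716)
step 13: x0=(0.0737) x1=(0.8974) x2=(-1.0804)
step 14: x0=(0.0579) x1=(0.9074) x2=(-1.0886)
step 15: x0=(0.0405) x1=(0.9185) x2=(-1.0960)
step 16: x0=(0.0213) x1=(0.9306) x2=(-1.1028)
step 17: x0=(0.0006) x1=(0.9436) x2=(-1.1088)
step 18: x0=(-0.0216) x1=(0.9575) x2=(-1.1141)
step 19: x0=(-0.0454) x1=(0.9721) x2=(-1.1187)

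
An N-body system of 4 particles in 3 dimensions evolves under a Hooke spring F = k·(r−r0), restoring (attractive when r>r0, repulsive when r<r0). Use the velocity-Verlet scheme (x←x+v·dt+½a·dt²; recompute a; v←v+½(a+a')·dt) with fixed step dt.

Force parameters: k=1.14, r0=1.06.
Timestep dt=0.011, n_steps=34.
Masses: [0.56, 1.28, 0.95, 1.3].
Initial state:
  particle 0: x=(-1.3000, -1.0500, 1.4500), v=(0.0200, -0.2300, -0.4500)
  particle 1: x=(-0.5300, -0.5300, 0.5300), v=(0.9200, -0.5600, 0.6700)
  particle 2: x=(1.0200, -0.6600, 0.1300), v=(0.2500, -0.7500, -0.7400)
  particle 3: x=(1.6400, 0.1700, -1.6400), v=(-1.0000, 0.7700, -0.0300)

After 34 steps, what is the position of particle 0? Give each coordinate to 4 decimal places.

step 0: x0=(-1.3000, -1.0500, 1.4500) x1=(-0.5300, -0.5300, 0.5300) x2=(1.0200, -0.6600, 0.1300) x3=(1.6400, 0.1700, -1.6400)
step 1: x0=(-1.2993, -1.0524, 1.4446) x1=(-0.5198, -0.5361, 0.5373) x2=(1.0226, -0.6682, 0.1219) x3=(1.6288, 0.1784, -1.6401)
step 2: x0=(-1.2977, -1.0544, 1.4385) x1=(-0.5094, -0.5422, 0.5444) x2=(1.0250, -0.6764, 0.1137) x3=(1.6172, 0.1866, -1.6397)
step 3: x0=(-1.2951, -1.0562, 1.4315) x1=(-0.4988, -0.5483, 0.5514) x2=(1.0272, -0.6846, 0.1056) x3=(1.6051, 0.1945, -1.6388)
step 4: x0=(-1.2917, -1.0576, 1.4237) x1=(-0.4880, -0.5544, 0.5583) x2=(1.0291, -0.6927, 0.0976) x3=(1.5927, 0.2023, -1.6374)
step 5: x0=(-1.2873, -1.0588, 1.4151) x1=(-0.4770, -0.5603, 0.5649) x2=(1.0308, -0.7008, 0.0895) x3=(1.5798, 0.2099, -1.6355)
step 6: x0=(-1.2820, -1.0596, 1.4056) x1=(-0.4658, -0.5663, 0.5715) x2=(1.0322, -0.7089, 0.0814) x3=(1.5665, 0.2173, -1.6331)
step 7: x0=(-1.2758, -1.0601, 1.3954) x1=(-0.4545, -0.5722, 0.5778) x2=(1.0334, -0.7169, 0.0734) x3=(1.5529, 0.2245, -1.6303)
step 8: x0=(-1.2686, -1.0603, 1.3844) x1=(-0.4429, -0.5781, 0.5840) x2=(1.0344, -0.7249, 0.0654) x3=(1.5388, 0.2315, -1.6270)
step 9: x0=(-1.2606, -1.0602, 1.3726) x1=(-0.4312, -0.5839, 0.5901) x2=(1.0351, -0.7328, 0.0574) x3=(1.5244, 0.2382, -1.6232)
step 10: x0=(-1.2517, -1.0597, 1.3601) x1=(-0.4194, -0.5897, 0.5959) x2=(1.0356, -0.7407, 0.0495) x3=(1.5096, 0.2448, -1.6189)
step 11: x0=(-1.2419, -1.0590, 1.3467) x1=(-0.4073, -0.5954, 0.6016) x2=(1.0358, -0.7486, 0.0415) x3=(1.4944, 0.2511, -1.6141)
step 12: x0=(-1.2313, -1.0580, 1.3326) x1=(-0.3951, -0.6011, 0.6072) x2=(1.0359, -0.7564, 0.0336) x3=(1.4788, 0.2573, -1.6089)
step 13: x0=(-1.2198, -1.0567, 1.3178) x1=(-0.3827, -0.6067, 0.6126) x2=(1.0356, -0.7641, 0.0258) x3=(1.4628, 0.2632, -1.6032)
step 14: x0=(-1.2075, -1.0551, 1.3022) x1=(-0.3701, -0.6123, 0.6178) x2=(1.0352, -0.7718, 0.0179) x3=(1.4465, 0.2689, -1.5970)
step 15: x0=(-1.1943, -1.0531, 1.2859) x1=(-0.3574, -0.6178, 0.6228) x2=(1.0345, -0.7794, 0.0101) x3=(1.4299, 0.2744, -1.5904)
step 16: x0=(-1.1803, -1.0509, 1.2688) x1=(-0.3445, -0.6233, 0.6277) x2=(1.0336, -0.7870, 0.0023) x3=(1.4129, 0.2797, -1.5833)
step 17: x0=(-1.1655, -1.0484, 1.2510) x1=(-0.3314, -0.6287, 0.6324) x2=(1.0325, -0.7946, -0.0054) x3=(1.3955, 0.2847, -1.5758)
step 18: x0=(-1.1499, -1.0457, 1.2326) x1=(-0.3182, -0.6341, 0.6370) x2=(1.0312, -0.8020, -0.0132) x3=(1.3779, 0.2896, -1.5678)
step 19: x0=(-1.1335, -1.0426, 1.2134) x1=(-0.3048, -0.6394, 0.6413) x2=(1.0296, -0.8095, -0.0208) x3=(1.3599, 0.2942, -1.5594)
step 20: x0=(-1.1164, -1.0393, 1.1935) x1=(-0.2913, -0.6447, 0.6455) x2=(1.0278, -0.8168, -0.0285) x3=(1.3415, 0.2986, -1.5505)
step 21: x0=(-1.0985, -1.0357, 1.1730) x1=(-0.2776, -0.6499, 0.6496) x2=(1.0258, -0.8241, -0.0361) x3=(1.3229, 0.3028, -1.5412)
step 22: x0=(-1.0799, -1.0318, 1.1519) x1=(-0.2638, -0.6550, 0.6534) x2=(1.0236, -0.8314, -0.0437) x3=(1.3039, 0.3068, -1.5315)
step 23: x0=(-1.0605, -1.0277, 1.1301) x1=(-0.2498, -0.6601, 0.6571) x2=(1.0212, -0.8385, -0.0513) x3=(1.2847, 0.3105, -1.5214)
step 24: x0=(-1.0405, -1.0233, 1.1076) x1=(-0.2357, -0.6651, 0.6606) x2=(1.0186, -0.8456, -0.0588) x3=(1.2651, 0.3140, -1.5108)
step 25: x0=(-1.0198, -1.0186, 1.0846) x1=(-0.2214, -0.6700, 0.6640) x2=(1.0158, -0.8527, -0.0663) x3=(1.2453, 0.3173, -1.4999)
step 26: x0=(-0.9985, -1.0137, 1.0610) x1=(-0.2070, -0.6749, 0.6671) x2=(1.0128, -0.8597, -0.0738) x3=(1.2252, 0.3204, -1.4885)
step 27: x0=(-0.9765, -1.0086, 1.0367) x1=(-0.1925, -0.6797, 0.6702) x2=(1.0096, -0.8666, -0.0813) x3=(1.2048, 0.3233, -1.4768)
step 28: x0=(-0.9539, -1.0032, 1.0119) x1=(-0.1778, -0.6845, 0.6730) x2=(1.0062, -0.8734, -0.0887) x3=(1.1842, 0.3259, -1.4646)
step 29: x0=(-0.9308, -0.9976, 0.9866) x1=(-0.1630, -0.6892, 0.6757) x2=(1.0026, -0.8802, -0.0961) x3=(1.1633, 0.3283, -1.4521)
step 30: x0=(-0.9070, -0.9917, 0.9607) x1=(-0.1480, -0.6938, 0.6782) x2=(0.9989, -0.8869, -0.1034) x3=(1.1421, 0.3306, -1.4391)
step 31: x0=(-0.8827, -0.9857, 0.9343) x1=(-0.1329, -0.6984, 0.6805) x2=(0.9949, -0.8935, -0.1108) x3=(1.1207, 0.3325, -1.4259)
step 32: x0=(-0.8579, -0.9794, 0.9073) x1=(-0.1177, -0.7028, 0.6827) x2=(0.9908, -0.9000, -0.1181) x3=(1.0991, 0.3343, -1.4122)
step 33: x0=(-0.8326, -0.9729, 0.8799) x1=(-0.1023, -0.7072, 0.6847) x2=(0.9866, -0.9065, -0.1254) x3=(1.0773, 0.3359, -1.3982)
step 34: x0=(-0.8068, -0.9662, 0.8520) x1=(-0.0869, -0.7116, 0.6865) x2=(0.9822, -0.9129, -0.1326) x3=(1.0552, 0.3372, -1.3839)

(-0.8068, -0.9662, 0.8520)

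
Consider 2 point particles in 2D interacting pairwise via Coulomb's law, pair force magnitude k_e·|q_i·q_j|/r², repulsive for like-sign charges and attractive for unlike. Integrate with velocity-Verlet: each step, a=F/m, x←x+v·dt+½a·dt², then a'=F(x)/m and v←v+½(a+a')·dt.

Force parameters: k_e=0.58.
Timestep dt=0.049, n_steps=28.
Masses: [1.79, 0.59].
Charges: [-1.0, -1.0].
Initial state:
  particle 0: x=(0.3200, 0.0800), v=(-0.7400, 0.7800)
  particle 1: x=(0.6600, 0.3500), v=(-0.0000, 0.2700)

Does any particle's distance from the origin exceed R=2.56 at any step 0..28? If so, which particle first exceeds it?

step 0: x0=(0.3200, 0.0800) x1=(0.6600, 0.3500)
step 1: x0=(0.2821, 0.1169) x1=(0.6649, 0.3671)
step 2: x0=(0.2411, 0.1518) x1=(0.6793, 0.3904)
step 3: x0=(0.1974, 0.1852) x1=(0.7019, 0.4183)
step 4: x0=(0.1514, 0.2176) x1=(0.7316, 0.4493)
step 5: x0=(0.1035, 0.2492) x1=(0.7668, 0.4826)
step 6: x0=(0.0541, 0.2803) x1=(0.8065, 0.5174)
step 7: x0=(0.0036, 0.3110) x1=(0.8499, 0.5534)
step 8: x0=(-0.0479, 0.3414) x1=(0.8962, 0.5903)
step 9: x0=(-0.1002, 0.3717) x1=(0.9448, 0.6278)
step 10: x0=(-0.1532, 0.4017) x1=(0.9955, 0.6657)
step 11: x0=(-0.2067, 0.4317) x1=(1.0478, 0.7041)
step 12: x0=(-0.2606, 0.4615) x1=(1.1015, 0.7427)
step 13: x0=(-0.3150, 0.4913) x1=(1.1564, 0.7816)
step 14: x0=(-0.3697, 0.5210) x1=(1.2124, 0.8207)
step 15: x0=(-0.4247, 0.5506) x1=(1.2692, 0.8600)
step 16: x0=(-0.4799, 0.5802) x1=(1.3268, 0.8994)
step 17: x0=(-0.5354, 0.6098) x1=(1.3851, 0.9389)
step 18: x0=(-0.5911, 0.6393) x1=(1.4440, 0.9785)
step 19: x0=(-0.6470, 0.6688) x1=(1.5035, 1.0183)
step 20: x0=(-0.7030, 0.6982) x1=(1.5635, 1.0581)
step 21: x0=(-0.7592, 0.7277) x1=(1.6239, 1.0980)
step 22: x0=(-0.8155, 0.7571) x1=(1.6847, 1.1379)
step 23: x0=(-0.8719, 0.7865) x1=(1.7458, 1.1779)
step 24: x0=(-0.9284, 0.8159) x1=(1.8073, 1.2179)
step 25: x0=(-0.9850, 0.8452) x1=(1.8691, 1.2580)
step 26: x0=(-1.0418, 0.8746) x1=(1.9312, 1.2982)
step 27: x0=(-1.0986, 0.9039) x1=(1.9935, 1.3383)
step 28: x0=(-1.1555, 0.9333) x1=(2.0561, 1.3785)

no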